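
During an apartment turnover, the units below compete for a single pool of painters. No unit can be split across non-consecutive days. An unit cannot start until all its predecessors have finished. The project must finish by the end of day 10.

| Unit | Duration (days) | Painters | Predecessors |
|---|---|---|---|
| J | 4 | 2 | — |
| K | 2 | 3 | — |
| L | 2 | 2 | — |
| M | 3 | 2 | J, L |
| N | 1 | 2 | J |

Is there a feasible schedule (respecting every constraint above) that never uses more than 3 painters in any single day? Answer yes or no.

no

The minimum achievable peak is 4; 3 < 4, so no feasible schedule stays within the cap.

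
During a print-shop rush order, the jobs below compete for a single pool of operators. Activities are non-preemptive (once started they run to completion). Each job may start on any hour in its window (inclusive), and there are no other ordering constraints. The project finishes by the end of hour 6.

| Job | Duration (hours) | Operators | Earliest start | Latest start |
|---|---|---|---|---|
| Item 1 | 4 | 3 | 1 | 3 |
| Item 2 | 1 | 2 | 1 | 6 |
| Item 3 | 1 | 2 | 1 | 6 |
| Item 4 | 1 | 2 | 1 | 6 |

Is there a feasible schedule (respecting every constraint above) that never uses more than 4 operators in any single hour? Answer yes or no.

Schedule Item 1@1, Item 2@5, Item 3@5, Item 4@6: h1:3  h2:3  h3:3  h4:3  h5:4  h6:2 — peak 4 ≤ 4.

yes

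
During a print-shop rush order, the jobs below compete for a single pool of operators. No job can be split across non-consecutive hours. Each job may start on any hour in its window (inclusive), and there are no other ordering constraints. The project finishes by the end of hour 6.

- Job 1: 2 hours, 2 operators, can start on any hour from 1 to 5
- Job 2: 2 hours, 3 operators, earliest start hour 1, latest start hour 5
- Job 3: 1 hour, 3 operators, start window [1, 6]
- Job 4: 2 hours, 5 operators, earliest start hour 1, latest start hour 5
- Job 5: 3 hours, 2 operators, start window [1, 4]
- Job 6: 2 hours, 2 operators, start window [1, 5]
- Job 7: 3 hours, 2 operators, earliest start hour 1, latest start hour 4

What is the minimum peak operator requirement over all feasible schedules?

Early-start (Job 1@1, Job 2@1, Job 3@1, Job 4@1, Job 5@1, Job 6@1, Job 7@1) gives peak 19: h1:19  h2:16  h3:4  h4:0  h5:0  h6:0.
Shift Job 3→3, Job 4→5, Job 6→3, Job 7→4.
Schedule Job 1@1, Job 2@1, Job 3@3, Job 4@5, Job 5@1, Job 6@3, Job 7@4: h1:7  h2:7  h3:7  h4:4  h5:7  h6:7 — peak 7.
Total operator-hours = 39 over 6 hours ⇒ peak ≥ ⌈39/6⌉ = 7, so 7 is optimal.

7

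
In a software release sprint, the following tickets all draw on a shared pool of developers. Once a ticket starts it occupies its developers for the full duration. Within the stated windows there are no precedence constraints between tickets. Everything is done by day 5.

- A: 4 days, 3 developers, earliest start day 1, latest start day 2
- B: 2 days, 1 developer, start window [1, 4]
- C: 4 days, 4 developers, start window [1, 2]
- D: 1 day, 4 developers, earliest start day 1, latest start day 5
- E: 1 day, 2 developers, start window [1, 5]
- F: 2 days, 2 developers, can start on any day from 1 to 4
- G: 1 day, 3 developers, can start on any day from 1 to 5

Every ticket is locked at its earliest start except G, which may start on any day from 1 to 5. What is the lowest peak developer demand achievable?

16

G@1: d1:19  d2:10  d3:7  d4:7  d5:0 → peak 19
G@2: d1:16  d2:13  d3:7  d4:7  d5:0 → peak 16
G@3: d1:16  d2:10  d3:10  d4:7  d5:0 → peak 16
G@4: d1:16  d2:10  d3:7  d4:10  d5:0 → peak 16
G@5: d1:16  d2:10  d3:7  d4:7  d5:3 → peak 16
Best is G@2, peak 16.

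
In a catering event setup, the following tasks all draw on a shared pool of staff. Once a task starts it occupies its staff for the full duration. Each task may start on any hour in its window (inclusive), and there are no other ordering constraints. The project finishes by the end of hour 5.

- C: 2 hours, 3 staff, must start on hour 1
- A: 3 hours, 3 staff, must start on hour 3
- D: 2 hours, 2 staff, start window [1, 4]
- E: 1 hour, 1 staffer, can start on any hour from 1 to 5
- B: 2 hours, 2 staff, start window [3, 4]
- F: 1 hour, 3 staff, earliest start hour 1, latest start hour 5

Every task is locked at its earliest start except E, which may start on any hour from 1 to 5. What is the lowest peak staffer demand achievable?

8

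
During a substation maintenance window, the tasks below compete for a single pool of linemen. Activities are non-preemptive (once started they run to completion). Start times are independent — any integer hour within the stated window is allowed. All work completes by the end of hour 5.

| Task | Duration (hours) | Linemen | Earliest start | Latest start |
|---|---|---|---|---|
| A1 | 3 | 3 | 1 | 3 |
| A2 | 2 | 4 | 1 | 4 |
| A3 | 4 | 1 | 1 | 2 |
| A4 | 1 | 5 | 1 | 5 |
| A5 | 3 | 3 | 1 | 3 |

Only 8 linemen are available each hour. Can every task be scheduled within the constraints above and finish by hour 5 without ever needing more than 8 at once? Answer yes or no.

Schedule A1@1, A2@1, A3@1, A4@5, A5@3: h1:8  h2:8  h3:7  h4:4  h5:8 — peak 8 ≤ 8.

yes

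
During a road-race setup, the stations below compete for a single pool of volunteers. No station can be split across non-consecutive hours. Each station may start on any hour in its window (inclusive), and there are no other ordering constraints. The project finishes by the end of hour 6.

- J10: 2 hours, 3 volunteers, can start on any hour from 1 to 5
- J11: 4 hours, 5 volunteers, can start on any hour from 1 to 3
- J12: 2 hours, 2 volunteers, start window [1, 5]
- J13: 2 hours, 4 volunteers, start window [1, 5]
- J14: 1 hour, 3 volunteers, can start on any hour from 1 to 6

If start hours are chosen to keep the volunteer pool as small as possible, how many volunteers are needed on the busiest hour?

8

Early-start (J10@1, J11@1, J12@1, J13@1, J14@1) gives peak 17: h1:17  h2:14  h3:5  h4:5  h5:0  h6:0.
Shift J12→3, J13→5, J14→5.
Schedule J10@1, J11@1, J12@3, J13@5, J14@5: h1:8  h2:8  h3:7  h4:7  h5:7  h6:4 — peak 8.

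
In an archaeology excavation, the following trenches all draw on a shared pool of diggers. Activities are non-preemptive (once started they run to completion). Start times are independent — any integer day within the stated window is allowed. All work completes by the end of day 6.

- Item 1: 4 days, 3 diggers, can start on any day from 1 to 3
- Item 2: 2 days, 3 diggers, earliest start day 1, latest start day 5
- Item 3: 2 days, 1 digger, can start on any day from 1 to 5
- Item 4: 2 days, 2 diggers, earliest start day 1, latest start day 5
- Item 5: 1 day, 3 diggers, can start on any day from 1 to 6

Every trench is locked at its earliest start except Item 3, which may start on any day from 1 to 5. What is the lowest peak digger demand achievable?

11

Item 3@1: d1:12  d2:9  d3:3  d4:3  d5:0  d6:0 → peak 12
Item 3@2: d1:11  d2:9  d3:4  d4:3  d5:0  d6:0 → peak 11
Item 3@3: d1:11  d2:8  d3:4  d4:4  d5:0  d6:0 → peak 11
Item 3@4: d1:11  d2:8  d3:3  d4:4  d5:1  d6:0 → peak 11
Item 3@5: d1:11  d2:8  d3:3  d4:3  d5:1  d6:1 → peak 11
Best is Item 3@2, peak 11.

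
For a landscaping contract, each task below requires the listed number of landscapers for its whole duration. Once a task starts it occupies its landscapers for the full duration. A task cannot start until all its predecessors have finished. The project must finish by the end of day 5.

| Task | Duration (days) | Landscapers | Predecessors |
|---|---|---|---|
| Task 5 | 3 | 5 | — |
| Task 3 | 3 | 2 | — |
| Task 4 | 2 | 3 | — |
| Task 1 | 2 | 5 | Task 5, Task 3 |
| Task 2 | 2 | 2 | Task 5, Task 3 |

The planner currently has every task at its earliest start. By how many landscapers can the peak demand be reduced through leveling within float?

0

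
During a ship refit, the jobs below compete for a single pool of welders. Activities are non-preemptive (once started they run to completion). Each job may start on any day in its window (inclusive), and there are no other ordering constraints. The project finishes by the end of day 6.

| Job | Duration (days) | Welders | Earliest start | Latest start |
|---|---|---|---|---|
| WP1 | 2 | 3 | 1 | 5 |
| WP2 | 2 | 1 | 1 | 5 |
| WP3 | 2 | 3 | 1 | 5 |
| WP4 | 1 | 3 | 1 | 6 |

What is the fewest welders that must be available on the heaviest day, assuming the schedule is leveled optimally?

Early-start (WP1@1, WP2@1, WP3@1, WP4@1) gives peak 10: d1:10  d2:7  d3:0  d4:0  d5:0  d6:0.
Shift WP3→3, WP4→5.
Schedule WP1@1, WP2@1, WP3@3, WP4@5: d1:4  d2:4  d3:3  d4:3  d5:3  d6:0 — peak 4.

4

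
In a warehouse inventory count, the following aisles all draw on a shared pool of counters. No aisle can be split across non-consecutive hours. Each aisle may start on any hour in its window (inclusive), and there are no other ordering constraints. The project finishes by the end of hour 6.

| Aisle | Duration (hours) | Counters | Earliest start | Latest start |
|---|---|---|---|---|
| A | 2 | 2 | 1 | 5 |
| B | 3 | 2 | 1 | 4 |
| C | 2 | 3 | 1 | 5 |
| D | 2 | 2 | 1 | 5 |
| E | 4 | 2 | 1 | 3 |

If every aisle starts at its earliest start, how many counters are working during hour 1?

11

At early start, hour 1 has: A, B, C, D, E.
Demand: 2 + 2 + 3 + 2 + 2 = 11.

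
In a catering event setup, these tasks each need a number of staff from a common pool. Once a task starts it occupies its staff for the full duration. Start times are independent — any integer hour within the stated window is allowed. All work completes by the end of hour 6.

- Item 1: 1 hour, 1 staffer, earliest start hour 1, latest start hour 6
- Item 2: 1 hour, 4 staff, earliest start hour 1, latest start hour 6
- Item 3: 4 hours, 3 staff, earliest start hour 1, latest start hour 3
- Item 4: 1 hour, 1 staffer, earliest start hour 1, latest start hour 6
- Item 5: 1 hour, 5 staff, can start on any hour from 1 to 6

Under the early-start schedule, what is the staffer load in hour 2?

At early start, hour 2 has: Item 3.
Demand: 3 = 3.

3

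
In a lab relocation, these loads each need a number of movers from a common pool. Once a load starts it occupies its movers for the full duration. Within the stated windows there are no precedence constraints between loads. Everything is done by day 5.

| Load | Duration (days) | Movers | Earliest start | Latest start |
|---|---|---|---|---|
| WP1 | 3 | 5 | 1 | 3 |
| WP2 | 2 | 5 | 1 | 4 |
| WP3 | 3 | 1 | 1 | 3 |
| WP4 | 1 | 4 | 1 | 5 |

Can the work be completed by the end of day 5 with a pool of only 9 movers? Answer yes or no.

yes

Schedule WP1@1, WP2@4, WP3@1, WP4@4: d1:6  d2:6  d3:6  d4:9  d5:5 — peak 9 ≤ 9.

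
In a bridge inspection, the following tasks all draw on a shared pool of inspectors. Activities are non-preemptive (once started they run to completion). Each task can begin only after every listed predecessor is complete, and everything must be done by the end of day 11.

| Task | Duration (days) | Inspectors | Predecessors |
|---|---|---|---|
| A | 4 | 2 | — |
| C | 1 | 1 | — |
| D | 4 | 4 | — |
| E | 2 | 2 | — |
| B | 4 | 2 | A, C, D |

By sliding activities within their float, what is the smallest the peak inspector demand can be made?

Early-start (A@1, C@1, D@1, E@1, B@5) gives peak 9: d1:9  d2:8  d3:6  d4:6  d5:2  d6:2  d7:2  d8:2  d9:0  d10:0  d11:0.
Shift D→2, E→5, B→6.
Schedule A@1, C@1, D@2, E@5, B@6: d1:3  d2:6  d3:6  d4:6  d5:6  d6:4  d7:2  d8:2  d9:2  d10:0  d11:0 — peak 6.

6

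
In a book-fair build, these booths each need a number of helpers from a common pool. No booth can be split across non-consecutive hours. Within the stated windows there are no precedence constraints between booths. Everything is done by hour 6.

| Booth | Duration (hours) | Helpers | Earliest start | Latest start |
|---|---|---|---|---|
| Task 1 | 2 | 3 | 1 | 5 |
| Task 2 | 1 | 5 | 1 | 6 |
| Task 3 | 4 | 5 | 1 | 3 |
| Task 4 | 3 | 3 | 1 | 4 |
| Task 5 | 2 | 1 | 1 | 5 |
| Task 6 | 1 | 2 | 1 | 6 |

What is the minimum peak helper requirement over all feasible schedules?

8

Early-start (Task 1@1, Task 2@1, Task 3@1, Task 4@1, Task 5@1, Task 6@1) gives peak 19: h1:19  h2:12  h3:8  h4:5  h5:0  h6:0.
Shift Task 3→3, Task 4→2, Task 5→5, Task 6→2.
Schedule Task 1@1, Task 2@1, Task 3@3, Task 4@2, Task 5@5, Task 6@2: h1:8  h2:8  h3:8  h4:8  h5:6  h6:6 — peak 8.
Total helper-hours = 44 over 6 hours ⇒ peak ≥ ⌈44/6⌉ = 8, so 8 is optimal.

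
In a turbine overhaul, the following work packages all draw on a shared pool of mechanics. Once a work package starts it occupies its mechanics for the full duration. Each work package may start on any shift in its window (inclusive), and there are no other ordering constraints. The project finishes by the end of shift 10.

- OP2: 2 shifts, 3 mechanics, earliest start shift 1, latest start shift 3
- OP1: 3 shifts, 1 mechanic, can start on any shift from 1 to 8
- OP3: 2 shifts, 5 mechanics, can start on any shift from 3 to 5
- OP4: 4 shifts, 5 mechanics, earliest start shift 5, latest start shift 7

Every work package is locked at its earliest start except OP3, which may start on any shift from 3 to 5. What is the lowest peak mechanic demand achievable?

6

OP3@3: s1:4  s2:4  s3:6  s4:5  s5:5  s6:5  s7:5  s8:5  s9:0  s10:0 → peak 6
OP3@4: s1:4  s2:4  s3:1  s4:5  s5:10  s6:5  s7:5  s8:5  s9:0  s10:0 → peak 10
OP3@5: s1:4  s2:4  s3:1  s4:0  s5:10  s6:10  s7:5  s8:5  s9:0  s10:0 → peak 10
Best is OP3@3, peak 6.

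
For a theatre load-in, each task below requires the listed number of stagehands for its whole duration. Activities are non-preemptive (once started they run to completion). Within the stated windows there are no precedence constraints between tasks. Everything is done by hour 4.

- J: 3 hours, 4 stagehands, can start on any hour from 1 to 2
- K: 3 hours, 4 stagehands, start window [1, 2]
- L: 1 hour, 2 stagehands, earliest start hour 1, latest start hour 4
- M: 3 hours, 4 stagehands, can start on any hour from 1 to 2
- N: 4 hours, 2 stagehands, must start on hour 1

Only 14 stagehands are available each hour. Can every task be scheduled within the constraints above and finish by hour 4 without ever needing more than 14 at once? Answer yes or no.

yes

Schedule J@1, K@1, L@1, M@2, N@1: h1:12  h2:14  h3:14  h4:6 — peak 14 ≤ 14.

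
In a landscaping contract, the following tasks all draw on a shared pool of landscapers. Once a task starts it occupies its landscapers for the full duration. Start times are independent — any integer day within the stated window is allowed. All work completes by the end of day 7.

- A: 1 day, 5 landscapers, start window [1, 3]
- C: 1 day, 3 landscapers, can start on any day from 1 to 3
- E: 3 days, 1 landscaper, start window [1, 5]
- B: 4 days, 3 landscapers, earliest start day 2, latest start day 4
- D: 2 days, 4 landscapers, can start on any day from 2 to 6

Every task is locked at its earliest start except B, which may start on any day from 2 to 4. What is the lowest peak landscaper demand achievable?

9

B@2: d1:9  d2:8  d3:8  d4:3  d5:3  d6:0  d7:0 → peak 9
B@3: d1:9  d2:5  d3:8  d4:3  d5:3  d6:3  d7:0 → peak 9
B@4: d1:9  d2:5  d3:5  d4:3  d5:3  d6:3  d7:3 → peak 9
Best is B@2, peak 9.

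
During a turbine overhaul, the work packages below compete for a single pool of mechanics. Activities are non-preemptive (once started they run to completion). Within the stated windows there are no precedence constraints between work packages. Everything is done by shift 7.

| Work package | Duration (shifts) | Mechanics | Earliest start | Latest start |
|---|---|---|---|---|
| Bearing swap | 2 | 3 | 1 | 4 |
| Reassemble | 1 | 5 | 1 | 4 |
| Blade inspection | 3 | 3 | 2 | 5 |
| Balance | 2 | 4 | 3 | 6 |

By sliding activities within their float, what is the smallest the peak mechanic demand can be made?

Early-start (Bearing swap@1, Reassemble@1, Blade inspection@2, Balance@3) gives peak 8: s1:8  s2:6  s3:7  s4:7  s5:0  s6:0  s7:0.
Shift Bearing swap→2, Balance→5.
Schedule Bearing swap@2, Reassemble@1, Blade inspection@2, Balance@5: s1:5  s2:6  s3:6  s4:3  s5:4  s6:4  s7:0 — peak 6.

6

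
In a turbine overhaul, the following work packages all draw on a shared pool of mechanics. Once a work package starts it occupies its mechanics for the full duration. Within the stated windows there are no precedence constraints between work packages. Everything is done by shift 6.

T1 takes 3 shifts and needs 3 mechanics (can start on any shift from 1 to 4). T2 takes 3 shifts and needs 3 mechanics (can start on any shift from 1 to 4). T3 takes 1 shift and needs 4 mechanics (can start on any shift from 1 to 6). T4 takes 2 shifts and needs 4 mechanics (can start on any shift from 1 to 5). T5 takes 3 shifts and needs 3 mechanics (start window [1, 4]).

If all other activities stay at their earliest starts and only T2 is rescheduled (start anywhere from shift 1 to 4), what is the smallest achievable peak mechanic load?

T2@1: s1:17  s2:13  s3:9  s4:0  s5:0  s6:0 → peak 17
T2@2: s1:14  s2:13  s3:9  s4:3  s5:0  s6:0 → peak 14
T2@3: s1:14  s2:10  s3:9  s4:3  s5:3  s6:0 → peak 14
T2@4: s1:14  s2:10  s3:6  s4:3  s5:3  s6:3 → peak 14
Best is T2@2, peak 14.

14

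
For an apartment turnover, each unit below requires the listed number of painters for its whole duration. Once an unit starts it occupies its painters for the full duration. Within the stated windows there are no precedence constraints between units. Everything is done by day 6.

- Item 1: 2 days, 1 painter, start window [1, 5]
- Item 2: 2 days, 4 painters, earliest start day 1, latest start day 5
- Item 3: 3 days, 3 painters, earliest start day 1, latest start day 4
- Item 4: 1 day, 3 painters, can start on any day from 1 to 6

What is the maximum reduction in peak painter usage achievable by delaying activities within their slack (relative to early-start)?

7

Early-start peak: d1:11  d2:8  d3:3  d4:0  d5:0  d6:0 ⇒ 11.
Leveled (Item 1@1, Item 2@4, Item 3@1, Item 4@6): d1:4  d2:4  d3:3  d4:4  d5:4  d6:3 ⇒ 4.
Reduction 11 − 4 = 7.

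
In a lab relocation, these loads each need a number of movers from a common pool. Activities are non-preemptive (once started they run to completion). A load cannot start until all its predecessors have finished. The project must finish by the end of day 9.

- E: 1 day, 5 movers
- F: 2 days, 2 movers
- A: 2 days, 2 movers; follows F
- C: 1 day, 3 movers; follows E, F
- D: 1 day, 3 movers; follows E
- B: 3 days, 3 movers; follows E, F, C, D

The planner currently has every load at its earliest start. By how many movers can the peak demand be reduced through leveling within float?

2

Early-start peak: d1:7  d2:5  d3:5  d4:5  d5:3  d6:3  d7:0  d8:0  d9:0 ⇒ 7.
Leveled (E@1, F@2, A@4, C@4, D@2, B@5): d1:5  d2:5  d3:2  d4:5  d5:5  d6:3  d7:3  d8:0  d9:0 ⇒ 5.
Reduction 7 − 5 = 2.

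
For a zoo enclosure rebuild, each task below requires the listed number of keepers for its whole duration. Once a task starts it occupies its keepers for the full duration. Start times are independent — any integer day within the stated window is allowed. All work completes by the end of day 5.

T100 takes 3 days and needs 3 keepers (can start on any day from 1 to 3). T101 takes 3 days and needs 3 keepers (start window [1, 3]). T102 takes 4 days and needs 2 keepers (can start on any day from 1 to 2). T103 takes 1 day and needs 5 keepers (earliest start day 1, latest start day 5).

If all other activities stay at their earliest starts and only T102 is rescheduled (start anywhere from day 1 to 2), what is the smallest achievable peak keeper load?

T102@1: d1:13  d2:8  d3:8  d4:2  d5:0 → peak 13
T102@2: d1:11  d2:8  d3:8  d4:2  d5:2 → peak 11
Best is T102@2, peak 11.

11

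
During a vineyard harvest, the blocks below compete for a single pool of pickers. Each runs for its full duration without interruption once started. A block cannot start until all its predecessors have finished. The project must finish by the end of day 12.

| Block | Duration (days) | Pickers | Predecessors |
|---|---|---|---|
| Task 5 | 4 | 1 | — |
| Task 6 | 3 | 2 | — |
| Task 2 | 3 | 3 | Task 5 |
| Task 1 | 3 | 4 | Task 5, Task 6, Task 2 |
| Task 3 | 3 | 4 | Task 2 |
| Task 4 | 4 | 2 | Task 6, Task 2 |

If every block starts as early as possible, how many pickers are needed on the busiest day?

10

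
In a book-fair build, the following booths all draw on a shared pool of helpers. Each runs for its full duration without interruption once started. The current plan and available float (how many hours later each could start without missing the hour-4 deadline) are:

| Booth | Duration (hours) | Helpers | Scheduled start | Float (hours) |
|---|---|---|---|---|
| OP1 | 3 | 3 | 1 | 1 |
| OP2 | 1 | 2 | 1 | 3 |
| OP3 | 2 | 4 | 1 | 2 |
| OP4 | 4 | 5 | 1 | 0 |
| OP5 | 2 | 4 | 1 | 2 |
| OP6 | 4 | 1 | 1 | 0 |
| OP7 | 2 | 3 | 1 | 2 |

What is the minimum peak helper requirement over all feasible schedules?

16

Early-start (OP1@1, OP2@1, OP3@1, OP4@1, OP5@1, OP6@1, OP7@1) gives peak 22: h1:22  h2:20  h3:9  h4:6.
Shift OP5→3, OP7→2.
Schedule OP1@1, OP2@1, OP3@1, OP4@1, OP5@3, OP6@1, OP7@2: h1:15  h2:16  h3:16  h4:10 — peak 16.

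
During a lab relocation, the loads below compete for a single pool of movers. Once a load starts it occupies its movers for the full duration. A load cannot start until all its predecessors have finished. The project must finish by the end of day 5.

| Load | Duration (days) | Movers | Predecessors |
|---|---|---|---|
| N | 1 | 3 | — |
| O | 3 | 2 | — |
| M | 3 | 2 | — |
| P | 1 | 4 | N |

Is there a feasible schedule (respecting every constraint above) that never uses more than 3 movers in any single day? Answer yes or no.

Total mover-days = 19; over 5 days the average is 19/5 > 3, so some day must exceed 3.

no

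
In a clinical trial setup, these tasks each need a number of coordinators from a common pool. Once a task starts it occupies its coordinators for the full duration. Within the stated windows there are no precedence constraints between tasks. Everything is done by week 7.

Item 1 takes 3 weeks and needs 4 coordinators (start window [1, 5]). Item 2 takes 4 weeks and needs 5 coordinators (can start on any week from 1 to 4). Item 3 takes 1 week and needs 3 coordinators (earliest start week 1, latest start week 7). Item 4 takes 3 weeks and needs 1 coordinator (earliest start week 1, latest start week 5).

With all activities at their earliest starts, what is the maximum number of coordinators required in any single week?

13

Early-start schedule: Item 1@1, Item 2@1, Item 3@1, Item 4@1.
Load per week: week 1: 13, week 2: 10, week 3: 10, week 4: 5, week 5: 0, week 6: 0, week 7: 0.
Peak is 13.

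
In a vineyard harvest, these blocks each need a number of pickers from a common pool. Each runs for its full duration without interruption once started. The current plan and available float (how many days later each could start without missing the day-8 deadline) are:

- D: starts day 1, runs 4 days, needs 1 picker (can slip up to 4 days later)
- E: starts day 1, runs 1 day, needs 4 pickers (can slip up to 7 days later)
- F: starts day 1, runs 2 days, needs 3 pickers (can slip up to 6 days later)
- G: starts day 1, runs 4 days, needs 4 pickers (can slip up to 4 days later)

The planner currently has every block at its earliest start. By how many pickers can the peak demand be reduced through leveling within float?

7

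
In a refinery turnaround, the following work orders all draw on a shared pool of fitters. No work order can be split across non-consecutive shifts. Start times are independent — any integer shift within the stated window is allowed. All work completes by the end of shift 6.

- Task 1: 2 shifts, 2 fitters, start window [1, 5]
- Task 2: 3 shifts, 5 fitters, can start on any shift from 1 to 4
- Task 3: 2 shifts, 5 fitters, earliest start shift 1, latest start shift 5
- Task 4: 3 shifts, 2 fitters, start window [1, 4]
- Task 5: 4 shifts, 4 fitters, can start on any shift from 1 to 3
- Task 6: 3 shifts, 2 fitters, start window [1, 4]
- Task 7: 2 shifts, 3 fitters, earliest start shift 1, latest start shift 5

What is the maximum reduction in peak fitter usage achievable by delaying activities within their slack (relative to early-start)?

Early-start peak: s1:23  s2:23  s3:13  s4:4  s5:0  s6:0 ⇒ 23.
Leveled (Task 1@3, Task 2@1, Task 3@1, Task 4@4, Task 5@3, Task 6@4, Task 7@5): s1:10  s2:10  s3:11  s4:10  s5:11  s6:11 ⇒ 11.
Reduction 23 − 11 = 12.

12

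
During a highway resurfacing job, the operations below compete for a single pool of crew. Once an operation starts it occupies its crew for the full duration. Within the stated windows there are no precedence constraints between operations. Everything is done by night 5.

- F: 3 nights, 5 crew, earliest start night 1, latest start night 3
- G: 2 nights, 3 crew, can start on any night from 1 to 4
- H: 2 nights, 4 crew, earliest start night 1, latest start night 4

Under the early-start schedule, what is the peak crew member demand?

Early-start schedule: F@1, G@1, H@1.
Load per night: night 1: 12, night 2: 12, night 3: 5, night 4: 0, night 5: 0.
Peak is 12.

12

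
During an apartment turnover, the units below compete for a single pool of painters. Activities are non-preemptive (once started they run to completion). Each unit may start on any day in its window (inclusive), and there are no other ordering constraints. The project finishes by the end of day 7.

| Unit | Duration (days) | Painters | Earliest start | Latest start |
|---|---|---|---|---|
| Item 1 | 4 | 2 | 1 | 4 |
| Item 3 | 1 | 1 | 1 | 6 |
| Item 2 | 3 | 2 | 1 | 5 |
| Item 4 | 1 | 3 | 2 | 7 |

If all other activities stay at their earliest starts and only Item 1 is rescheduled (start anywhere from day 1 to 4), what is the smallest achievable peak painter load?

Item 1@1: d1:5  d2:7  d3:4  d4:2  d5:0  d6:0  d7:0 → peak 7
Item 1@2: d1:3  d2:7  d3:4  d4:2  d5:2  d6:0  d7:0 → peak 7
Item 1@3: d1:3  d2:5  d3:4  d4:2  d5:2  d6:2  d7:0 → peak 5
Item 1@4: d1:3  d2:5  d3:2  d4:2  d5:2  d6:2  d7:2 → peak 5
Best is Item 1@3, peak 5.

5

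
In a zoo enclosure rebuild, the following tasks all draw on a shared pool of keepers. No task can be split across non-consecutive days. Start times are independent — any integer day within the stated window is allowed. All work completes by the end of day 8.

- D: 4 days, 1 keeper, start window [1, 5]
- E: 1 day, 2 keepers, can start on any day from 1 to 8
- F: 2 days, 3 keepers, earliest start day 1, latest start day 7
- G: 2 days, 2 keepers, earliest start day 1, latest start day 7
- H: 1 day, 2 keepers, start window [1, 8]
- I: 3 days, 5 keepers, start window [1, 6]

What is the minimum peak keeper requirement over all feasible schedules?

5

Early-start (D@1, E@1, F@1, G@1, H@1, I@1) gives peak 15: d1:15  d2:11  d3:6  d4:1  d5:0  d6:0  d7:0  d8:0.
Shift F→2, G→4, I→6.
Schedule D@1, E@1, F@2, G@4, H@1, I@6: d1:5  d2:4  d3:4  d4:3  d5:2  d6:5  d7:5  d8:5 — peak 5.
Total keeper-days = 33 over 8 days ⇒ peak ≥ ⌈33/8⌉ = 5, so 5 is optimal.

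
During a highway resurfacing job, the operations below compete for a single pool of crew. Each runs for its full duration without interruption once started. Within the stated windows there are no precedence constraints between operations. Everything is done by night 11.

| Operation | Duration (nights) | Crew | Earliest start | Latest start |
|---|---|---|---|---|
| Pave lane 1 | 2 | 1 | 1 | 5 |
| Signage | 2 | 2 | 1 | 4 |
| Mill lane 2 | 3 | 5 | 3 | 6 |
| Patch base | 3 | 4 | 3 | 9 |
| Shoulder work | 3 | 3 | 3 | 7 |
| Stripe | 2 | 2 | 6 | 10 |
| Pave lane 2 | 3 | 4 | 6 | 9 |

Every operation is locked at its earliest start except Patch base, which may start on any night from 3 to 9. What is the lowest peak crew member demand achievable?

Patch base@3: n1:3  n2:3  n3:12  n4:12  n5:12  n6:6  n7:6  n8:4  n9:0  n10:0  n11:0 → peak 12
Patch base@4: n1:3  n2:3  n3:8  n4:12  n5:12  n6:10  n7:6  n8:4  n9:0  n10:0  n11:0 → peak 12
Patch base@5: n1:3  n2:3  n3:8  n4:8  n5:12  n6:10  n7:10  n8:4  n9:0  n10:0  n11:0 → peak 12
Patch base@6: n1:3  n2:3  n3:8  n4:8  n5:8  n6:10  n7:10  n8:8  n9:0  n10:0  n11:0 → peak 10
Patch base@7: n1:3  n2:3  n3:8  n4:8  n5:8  n6:6  n7:10  n8:8  n9:4  n10:0  n11:0 → peak 10
Patch base@8: n1:3  n2:3  n3:8  n4:8  n5:8  n6:6  n7:6  n8:8  n9:4  n10:4  n11:0 → peak 8
Patch base@9: n1:3  n2:3  n3:8  n4:8  n5:8  n6:6  n7:6  n8:4  n9:4  n10:4  n11:4 → peak 8
Best is Patch base@8, peak 8.

8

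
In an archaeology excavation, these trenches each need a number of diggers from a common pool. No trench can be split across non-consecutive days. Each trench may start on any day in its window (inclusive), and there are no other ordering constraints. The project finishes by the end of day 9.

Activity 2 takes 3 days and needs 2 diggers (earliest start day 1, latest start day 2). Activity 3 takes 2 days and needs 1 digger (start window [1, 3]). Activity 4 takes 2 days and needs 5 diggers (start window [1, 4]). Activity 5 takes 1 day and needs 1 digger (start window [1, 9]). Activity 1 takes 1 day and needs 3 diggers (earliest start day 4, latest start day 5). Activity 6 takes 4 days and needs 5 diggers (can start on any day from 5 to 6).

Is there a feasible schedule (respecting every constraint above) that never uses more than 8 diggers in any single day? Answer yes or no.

yes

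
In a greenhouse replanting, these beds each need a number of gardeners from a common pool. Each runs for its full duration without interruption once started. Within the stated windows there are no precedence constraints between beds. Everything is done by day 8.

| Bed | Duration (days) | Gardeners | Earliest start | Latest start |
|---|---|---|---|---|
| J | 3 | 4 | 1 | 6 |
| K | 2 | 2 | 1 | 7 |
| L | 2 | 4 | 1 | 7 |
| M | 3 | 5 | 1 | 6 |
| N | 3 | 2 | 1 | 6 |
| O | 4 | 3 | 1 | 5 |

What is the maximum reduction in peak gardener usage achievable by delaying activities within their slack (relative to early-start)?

Early-start peak: d1:20  d2:20  d3:14  d4:3  d5:0  d6:0  d7:0  d8:0 ⇒ 20.
Leveled (J@1, K@1, L@4, M@6, N@1, O@4): d1:8  d2:8  d3:6  d4:7  d5:7  d6:8  d7:8  d8:5 ⇒ 8.
Reduction 20 − 8 = 12.

12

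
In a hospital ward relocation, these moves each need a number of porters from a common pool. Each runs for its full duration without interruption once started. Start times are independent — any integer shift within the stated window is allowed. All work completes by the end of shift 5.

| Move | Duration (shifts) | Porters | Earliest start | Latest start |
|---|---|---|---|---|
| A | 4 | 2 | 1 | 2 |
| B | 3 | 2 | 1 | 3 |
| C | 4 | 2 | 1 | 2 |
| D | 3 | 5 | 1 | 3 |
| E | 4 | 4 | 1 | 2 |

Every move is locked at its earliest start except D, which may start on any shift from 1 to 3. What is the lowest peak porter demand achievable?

15

D@1: s1:15  s2:15  s3:15  s4:8  s5:0 → peak 15
D@2: s1:10  s2:15  s3:15  s4:13  s5:0 → peak 15
D@3: s1:10  s2:10  s3:15  s4:13  s5:5 → peak 15
Best is D@1, peak 15.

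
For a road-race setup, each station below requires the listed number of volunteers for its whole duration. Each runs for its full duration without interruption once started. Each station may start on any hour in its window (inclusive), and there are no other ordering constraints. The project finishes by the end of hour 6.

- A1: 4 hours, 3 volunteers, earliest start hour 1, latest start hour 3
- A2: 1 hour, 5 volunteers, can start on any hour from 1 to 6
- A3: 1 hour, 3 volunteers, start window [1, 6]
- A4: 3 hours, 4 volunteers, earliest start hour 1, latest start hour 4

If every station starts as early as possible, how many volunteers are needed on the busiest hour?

Early-start schedule: A1@1, A2@1, A3@1, A4@1.
Load per hour: hour 1: 15, hour 2: 7, hour 3: 7, hour 4: 3, hour 5: 0, hour 6: 0.
Peak is 15.

15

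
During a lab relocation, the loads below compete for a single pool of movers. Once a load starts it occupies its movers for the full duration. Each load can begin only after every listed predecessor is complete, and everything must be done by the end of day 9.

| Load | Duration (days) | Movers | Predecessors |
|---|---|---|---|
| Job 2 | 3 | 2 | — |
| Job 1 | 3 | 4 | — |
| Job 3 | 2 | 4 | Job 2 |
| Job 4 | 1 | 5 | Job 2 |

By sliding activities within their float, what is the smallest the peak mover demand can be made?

Early-start (Job 2@1, Job 1@1, Job 3@4, Job 4@4) gives peak 9: d1:6  d2:6  d3:6  d4:9  d5:4  d6:0  d7:0  d8:0  d9:0.
Shift Job 1→4, Job 3→7, Job 4→9.
Schedule Job 2@1, Job 1@4, Job 3@7, Job 4@9: d1:2  d2:2  d3:2  d4:4  d5:4  d6:4  d7:4  d8:4  d9:5 — peak 5.

5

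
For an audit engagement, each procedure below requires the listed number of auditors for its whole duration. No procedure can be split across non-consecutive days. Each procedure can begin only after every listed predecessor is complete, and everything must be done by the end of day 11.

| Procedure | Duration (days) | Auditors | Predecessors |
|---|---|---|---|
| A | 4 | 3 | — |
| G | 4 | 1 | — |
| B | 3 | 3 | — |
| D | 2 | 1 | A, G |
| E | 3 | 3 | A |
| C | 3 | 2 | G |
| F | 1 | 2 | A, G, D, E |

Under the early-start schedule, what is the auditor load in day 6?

6

At early start, day 6 has: D, E, C.
Demand: 1 + 3 + 2 = 6.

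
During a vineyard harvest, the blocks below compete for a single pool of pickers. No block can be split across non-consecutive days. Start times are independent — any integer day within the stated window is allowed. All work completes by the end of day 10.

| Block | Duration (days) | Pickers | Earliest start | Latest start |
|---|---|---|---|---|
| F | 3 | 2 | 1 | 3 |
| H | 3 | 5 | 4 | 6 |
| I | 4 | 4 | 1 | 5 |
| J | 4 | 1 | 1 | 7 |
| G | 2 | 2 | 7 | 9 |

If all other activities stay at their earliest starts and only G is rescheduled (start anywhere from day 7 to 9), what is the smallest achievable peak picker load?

10

G@7: d1:7  d2:7  d3:7  d4:10  d5:5  d6:5  d7:2  d8:2  d9:0  d10:0 → peak 10
G@8: d1:7  d2:7  d3:7  d4:10  d5:5  d6:5  d7:0  d8:2  d9:2  d10:0 → peak 10
G@9: d1:7  d2:7  d3:7  d4:10  d5:5  d6:5  d7:0  d8:0  d9:2  d10:2 → peak 10
Best is G@7, peak 10.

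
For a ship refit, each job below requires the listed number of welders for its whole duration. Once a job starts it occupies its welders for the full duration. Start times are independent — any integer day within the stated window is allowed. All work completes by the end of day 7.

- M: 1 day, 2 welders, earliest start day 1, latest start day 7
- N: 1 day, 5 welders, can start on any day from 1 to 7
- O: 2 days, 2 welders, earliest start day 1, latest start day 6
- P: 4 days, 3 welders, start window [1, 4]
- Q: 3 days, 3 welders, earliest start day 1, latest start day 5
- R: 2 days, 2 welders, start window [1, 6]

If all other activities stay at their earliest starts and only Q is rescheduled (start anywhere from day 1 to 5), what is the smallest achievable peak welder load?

14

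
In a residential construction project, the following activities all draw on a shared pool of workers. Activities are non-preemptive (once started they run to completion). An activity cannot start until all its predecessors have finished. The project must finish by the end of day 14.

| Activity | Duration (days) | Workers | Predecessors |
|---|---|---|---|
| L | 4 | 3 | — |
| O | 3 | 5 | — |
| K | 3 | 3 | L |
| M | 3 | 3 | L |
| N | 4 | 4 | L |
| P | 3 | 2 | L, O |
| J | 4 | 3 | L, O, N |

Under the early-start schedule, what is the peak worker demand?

Early-start schedule: L@1, O@1, K@5, M@5, N@5, P@5, J@9.
Load per day: day 1: 8, day 2: 8, day 3: 8, day 4: 3, day 5: 12, day 6: 12, day 7: 12, day 8: 4, day 9: 3, day 10: 3, day 11: 3, day 12: 3, day 13: 0, day 14: 0.
Peak is 12.

12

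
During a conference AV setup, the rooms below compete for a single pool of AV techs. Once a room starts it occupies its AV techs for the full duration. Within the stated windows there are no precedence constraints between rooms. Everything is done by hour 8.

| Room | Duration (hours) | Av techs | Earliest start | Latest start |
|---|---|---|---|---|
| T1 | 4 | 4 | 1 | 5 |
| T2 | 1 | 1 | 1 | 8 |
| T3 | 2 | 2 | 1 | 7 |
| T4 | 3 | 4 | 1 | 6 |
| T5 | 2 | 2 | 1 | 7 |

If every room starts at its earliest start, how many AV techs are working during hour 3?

At early start, hour 3 has: T1, T4.
Demand: 4 + 4 = 8.

8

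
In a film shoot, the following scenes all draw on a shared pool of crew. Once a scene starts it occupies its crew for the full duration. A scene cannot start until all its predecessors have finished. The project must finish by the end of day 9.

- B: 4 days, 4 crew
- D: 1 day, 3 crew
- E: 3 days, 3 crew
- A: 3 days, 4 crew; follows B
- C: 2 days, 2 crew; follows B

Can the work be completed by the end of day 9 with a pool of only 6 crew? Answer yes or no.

The minimum achievable peak is 7; 6 < 7, so no feasible schedule stays within the cap.

no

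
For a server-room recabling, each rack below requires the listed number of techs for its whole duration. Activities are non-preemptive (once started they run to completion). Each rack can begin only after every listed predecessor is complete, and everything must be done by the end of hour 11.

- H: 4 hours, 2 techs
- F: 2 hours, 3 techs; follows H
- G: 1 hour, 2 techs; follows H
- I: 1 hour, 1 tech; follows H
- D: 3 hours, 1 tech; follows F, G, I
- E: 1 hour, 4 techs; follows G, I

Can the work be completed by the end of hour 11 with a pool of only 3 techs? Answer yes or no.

no

The minimum achievable peak is 4; 3 < 4, so no feasible schedule stays within the cap.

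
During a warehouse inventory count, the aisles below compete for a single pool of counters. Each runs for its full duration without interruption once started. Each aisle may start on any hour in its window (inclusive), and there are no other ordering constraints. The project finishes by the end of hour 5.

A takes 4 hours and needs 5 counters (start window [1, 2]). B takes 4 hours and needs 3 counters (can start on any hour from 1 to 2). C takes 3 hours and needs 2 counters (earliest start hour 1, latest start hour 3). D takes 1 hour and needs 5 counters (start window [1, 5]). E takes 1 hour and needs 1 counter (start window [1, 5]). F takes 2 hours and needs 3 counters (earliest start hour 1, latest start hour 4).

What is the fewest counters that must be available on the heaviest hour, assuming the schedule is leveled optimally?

11

Early-start (A@1, B@1, C@1, D@1, E@1, F@1) gives peak 19: h1:19  h2:13  h3:10  h4:8  h5:0.
Shift D→5, F→4.
Schedule A@1, B@1, C@1, D@5, E@1, F@4: h1:11  h2:10  h3:10  h4:11  h5:8 — peak 11.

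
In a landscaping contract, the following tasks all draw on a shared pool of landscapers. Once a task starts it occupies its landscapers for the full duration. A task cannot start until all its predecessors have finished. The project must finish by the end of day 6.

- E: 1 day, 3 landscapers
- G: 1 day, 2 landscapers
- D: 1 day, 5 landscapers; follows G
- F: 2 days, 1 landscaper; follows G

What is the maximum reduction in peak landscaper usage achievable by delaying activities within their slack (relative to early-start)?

1

Early-start peak: d1:5  d2:6  d3:1  d4:0  d5:0  d6:0 ⇒ 6.
Leveled (E@1, G@1, D@2, F@3): d1:5  d2:5  d3:1  d4:1  d5:0  d6:0 ⇒ 5.
Reduction 6 − 5 = 1.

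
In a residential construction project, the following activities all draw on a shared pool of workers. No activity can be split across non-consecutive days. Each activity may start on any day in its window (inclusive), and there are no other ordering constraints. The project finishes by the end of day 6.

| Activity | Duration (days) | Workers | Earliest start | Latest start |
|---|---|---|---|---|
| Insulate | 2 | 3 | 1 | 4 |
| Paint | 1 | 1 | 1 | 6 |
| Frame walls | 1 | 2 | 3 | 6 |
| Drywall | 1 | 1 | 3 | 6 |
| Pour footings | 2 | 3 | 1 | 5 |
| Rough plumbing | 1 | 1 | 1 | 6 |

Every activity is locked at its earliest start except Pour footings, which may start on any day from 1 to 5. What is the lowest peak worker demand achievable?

Pour footings@1: d1:8  d2:6  d3:3  d4:0  d5:0  d6:0 → peak 8
Pour footings@2: d1:5  d2:6  d3:6  d4:0  d5:0  d6:0 → peak 6
Pour footings@3: d1:5  d2:3  d3:6  d4:3  d5:0  d6:0 → peak 6
Pour footings@4: d1:5  d2:3  d3:3  d4:3  d5:3  d6:0 → peak 5
Pour footings@5: d1:5  d2:3  d3:3  d4:0  d5:3  d6:3 → peak 5
Best is Pour footings@4, peak 5.

5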